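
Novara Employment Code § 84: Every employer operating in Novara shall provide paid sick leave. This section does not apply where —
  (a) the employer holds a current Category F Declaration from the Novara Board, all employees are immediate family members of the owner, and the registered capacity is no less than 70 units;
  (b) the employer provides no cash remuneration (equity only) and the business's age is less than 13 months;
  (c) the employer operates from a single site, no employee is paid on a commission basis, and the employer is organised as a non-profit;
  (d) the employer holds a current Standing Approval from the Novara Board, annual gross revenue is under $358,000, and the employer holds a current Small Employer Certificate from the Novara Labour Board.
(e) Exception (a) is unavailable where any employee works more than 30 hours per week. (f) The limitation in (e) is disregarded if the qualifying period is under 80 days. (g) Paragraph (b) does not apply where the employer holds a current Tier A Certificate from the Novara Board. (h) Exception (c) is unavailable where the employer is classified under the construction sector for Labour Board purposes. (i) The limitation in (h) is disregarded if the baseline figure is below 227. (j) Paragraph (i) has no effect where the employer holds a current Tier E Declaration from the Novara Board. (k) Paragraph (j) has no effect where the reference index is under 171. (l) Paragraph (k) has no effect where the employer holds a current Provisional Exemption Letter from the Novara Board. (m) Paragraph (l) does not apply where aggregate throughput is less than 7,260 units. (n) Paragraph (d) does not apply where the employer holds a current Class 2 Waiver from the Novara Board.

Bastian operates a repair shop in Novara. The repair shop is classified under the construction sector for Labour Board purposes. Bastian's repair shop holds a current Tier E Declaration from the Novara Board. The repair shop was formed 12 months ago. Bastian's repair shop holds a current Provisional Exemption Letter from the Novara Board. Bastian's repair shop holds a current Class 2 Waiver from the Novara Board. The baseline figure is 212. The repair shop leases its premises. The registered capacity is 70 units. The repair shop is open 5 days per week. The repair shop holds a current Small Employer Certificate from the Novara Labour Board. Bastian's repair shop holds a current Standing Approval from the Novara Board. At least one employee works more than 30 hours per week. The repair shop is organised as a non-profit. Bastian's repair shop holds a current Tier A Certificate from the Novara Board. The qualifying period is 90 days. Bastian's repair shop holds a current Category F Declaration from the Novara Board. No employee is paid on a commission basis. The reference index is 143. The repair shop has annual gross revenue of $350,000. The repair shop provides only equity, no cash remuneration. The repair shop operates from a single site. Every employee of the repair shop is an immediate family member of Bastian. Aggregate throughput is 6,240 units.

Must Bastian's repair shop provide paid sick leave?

Exception (a) is satisfied on its face — a current Category F Declaration is held; every employee is an immediate family member; the registered capacity is 70 units, meeting the 70 units threshold. But: (e) is triggered — at least one employee exceeds 30 hours/week. (f), which would lift (e), does not operate here — the qualifying period is 90 days, not under 80 days. Exception (a) does not apply.
Exception (b)'s conditions are all satisfied: remuneration is equity-only; the business's age is 12 months, less than the 13 months limit. Turning to paragraph (g): (g) operates against (b): a current Tier A Certificate is held. (b) is therefore removed.
Exception (c): the employer operates from a single site; no employee is paid on commission; the employer is a non-profit — every condition holds. Under paragraphs (h)–(m): (h) would limit (c) — the repair shop is classified under the construction sector — but (i) sets (h) aside: (i) is triggered — the baseline figure is 212, below the 227 limit. (j) would limit (i) — a current Tier E Declaration is held — but (k) sets (j) aside: (k) operates against (j): the reference index is 143, under the 171 limit. (l) operates (a current Provisional Exemption Letter is held), but is itself disapplied by (m): (m) operates — aggregate throughput is 6,240 units, less than the 7,260 units limit. Exception (c) stands.
Exception (d): a current Standing Approval is held; annual gross revenue is $350,000, under the $358,000 limit; a current Small Employer Certificate is held — every condition holds. But applying paragraph (n): (n) applies — a current Class 2 Waiver is held. (d) is therefore removed.

No — exception (c) applies; Bastian's repair shop is not required to provide paid sick leave.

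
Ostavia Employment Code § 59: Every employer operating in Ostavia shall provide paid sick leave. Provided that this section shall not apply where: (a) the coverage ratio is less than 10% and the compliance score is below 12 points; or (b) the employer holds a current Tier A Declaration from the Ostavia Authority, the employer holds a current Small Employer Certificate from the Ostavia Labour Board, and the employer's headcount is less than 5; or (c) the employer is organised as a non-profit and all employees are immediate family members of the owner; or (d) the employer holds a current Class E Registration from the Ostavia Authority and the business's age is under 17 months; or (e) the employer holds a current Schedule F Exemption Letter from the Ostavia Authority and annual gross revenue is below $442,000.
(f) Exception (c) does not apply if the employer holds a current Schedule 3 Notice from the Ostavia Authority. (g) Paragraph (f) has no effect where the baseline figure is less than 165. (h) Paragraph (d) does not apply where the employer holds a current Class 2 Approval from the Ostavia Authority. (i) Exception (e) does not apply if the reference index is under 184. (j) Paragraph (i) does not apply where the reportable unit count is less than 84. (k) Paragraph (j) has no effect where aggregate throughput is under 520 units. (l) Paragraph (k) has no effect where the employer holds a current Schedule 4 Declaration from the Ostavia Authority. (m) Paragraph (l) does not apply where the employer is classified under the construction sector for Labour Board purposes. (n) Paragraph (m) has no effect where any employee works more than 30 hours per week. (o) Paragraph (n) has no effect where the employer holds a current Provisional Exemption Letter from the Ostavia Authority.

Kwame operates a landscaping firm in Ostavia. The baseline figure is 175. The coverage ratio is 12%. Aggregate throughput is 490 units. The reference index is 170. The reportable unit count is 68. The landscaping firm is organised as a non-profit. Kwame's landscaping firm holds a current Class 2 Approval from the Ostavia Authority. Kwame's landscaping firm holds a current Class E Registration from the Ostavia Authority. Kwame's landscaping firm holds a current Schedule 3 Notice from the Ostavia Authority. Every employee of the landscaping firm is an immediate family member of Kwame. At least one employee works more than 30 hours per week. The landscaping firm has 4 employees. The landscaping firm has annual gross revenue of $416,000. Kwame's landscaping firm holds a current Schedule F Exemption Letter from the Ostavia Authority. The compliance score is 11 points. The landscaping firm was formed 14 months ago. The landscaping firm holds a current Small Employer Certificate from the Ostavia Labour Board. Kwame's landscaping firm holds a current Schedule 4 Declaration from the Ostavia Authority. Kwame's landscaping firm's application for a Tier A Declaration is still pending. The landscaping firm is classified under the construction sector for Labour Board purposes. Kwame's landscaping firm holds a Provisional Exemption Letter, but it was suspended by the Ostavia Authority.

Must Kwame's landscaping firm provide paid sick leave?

Exception (a) does not apply: the coverage ratio is 12%, not less than 10%.
Exception (b) does not apply: the Tier A Declaration is not current.
Exception (c)'s conditions are all satisfied: the employer is a non-profit; every employee is an immediate family member. Turning to paragraphs (f)–(g): (f) operates against (c): a current Schedule 3 Notice is held. (g), which would lift (f), does not operate here — the baseline figure is 175, not less than 165. (c) is therefore removed.
Exception (d) is satisfied on its face — a current Class E Registration is held; the business's age is 14 months, under the 17 months limit. However, paragraph (h) must be considered: (h) operates — a current Class 2 Approval is held. So (d) is unavailable.
All of (e)'s requirements are met (a current Schedule F Exemption Letter is held; annual gross revenue is $416,000, below the $442,000 limit). Applying paragraphs (i)–(o): (i) would limit (e) — the reference index is 170, under the 184 limit — but (j) sets (i) aside: (j) operates against (i): the reportable unit count is 68, less than the 84 limit. (k) would limit (j) — aggregate throughput is 490 units, under the 520 units limit — but (l) sets (k) aside: (l) operates against (k): a current Schedule 4 Declaration is held. (m) would limit (l) — the landscaping firm is classified under the construction sector — but (n) sets (m) aside: (n) operates against (m): at least one employee exceeds 30 hours/week. (o) is not triggered (no current Provisional Exemption Letter is held), so (n) stands. (e) remains available.

No — exception (e) applies; Kwame's landscaping firm is not required to provide paid sick leave.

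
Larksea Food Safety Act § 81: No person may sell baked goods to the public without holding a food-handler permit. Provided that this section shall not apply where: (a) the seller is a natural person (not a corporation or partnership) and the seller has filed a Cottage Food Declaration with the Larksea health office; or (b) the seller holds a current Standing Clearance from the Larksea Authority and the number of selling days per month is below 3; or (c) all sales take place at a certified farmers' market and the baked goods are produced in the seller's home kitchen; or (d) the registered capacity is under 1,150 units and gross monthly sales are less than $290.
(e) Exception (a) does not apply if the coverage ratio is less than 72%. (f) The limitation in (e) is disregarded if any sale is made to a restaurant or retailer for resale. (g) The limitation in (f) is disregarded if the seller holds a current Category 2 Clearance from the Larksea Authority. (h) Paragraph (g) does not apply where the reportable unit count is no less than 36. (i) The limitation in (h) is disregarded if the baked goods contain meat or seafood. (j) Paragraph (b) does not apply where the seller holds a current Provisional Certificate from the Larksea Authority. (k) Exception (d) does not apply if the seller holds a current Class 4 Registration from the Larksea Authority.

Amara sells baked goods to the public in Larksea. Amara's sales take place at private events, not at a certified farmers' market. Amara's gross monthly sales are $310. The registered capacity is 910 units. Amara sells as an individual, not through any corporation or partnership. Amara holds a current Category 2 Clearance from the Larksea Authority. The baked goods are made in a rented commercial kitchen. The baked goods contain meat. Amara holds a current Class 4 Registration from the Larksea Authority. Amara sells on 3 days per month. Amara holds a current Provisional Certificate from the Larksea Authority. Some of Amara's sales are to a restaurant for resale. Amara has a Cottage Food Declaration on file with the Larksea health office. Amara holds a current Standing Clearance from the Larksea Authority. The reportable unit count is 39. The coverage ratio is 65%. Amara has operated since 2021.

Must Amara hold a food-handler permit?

Yes — Amara must hold a food-handler permit.

Exception (a)'s conditions are all satisfied: the seller is a natural person; a Cottage Food Declaration is on file. But: (e) operates against (a): the coverage ratio is 65%, less than the 72% limit. (f) would limit (e) — some sales are to a restaurant for resale — but (g) sets (f) aside: (g) operates against (f): a current Category 2 Clearance is held. (h) operates (the reportable unit count is 39, meeting the 36 threshold), but is itself disapplied by (i): (i) operates against (h): the baked goods contain meat. So (a) is unavailable.
Exception (b) fails — the number of selling days per month is 3, not below 3.
Exception (c) does not apply: sales are at private events, not a certified farmers' market.
Exception (d) does not apply: gross monthly sales are $310, not less than $290.
No exception applies. The general rule governs.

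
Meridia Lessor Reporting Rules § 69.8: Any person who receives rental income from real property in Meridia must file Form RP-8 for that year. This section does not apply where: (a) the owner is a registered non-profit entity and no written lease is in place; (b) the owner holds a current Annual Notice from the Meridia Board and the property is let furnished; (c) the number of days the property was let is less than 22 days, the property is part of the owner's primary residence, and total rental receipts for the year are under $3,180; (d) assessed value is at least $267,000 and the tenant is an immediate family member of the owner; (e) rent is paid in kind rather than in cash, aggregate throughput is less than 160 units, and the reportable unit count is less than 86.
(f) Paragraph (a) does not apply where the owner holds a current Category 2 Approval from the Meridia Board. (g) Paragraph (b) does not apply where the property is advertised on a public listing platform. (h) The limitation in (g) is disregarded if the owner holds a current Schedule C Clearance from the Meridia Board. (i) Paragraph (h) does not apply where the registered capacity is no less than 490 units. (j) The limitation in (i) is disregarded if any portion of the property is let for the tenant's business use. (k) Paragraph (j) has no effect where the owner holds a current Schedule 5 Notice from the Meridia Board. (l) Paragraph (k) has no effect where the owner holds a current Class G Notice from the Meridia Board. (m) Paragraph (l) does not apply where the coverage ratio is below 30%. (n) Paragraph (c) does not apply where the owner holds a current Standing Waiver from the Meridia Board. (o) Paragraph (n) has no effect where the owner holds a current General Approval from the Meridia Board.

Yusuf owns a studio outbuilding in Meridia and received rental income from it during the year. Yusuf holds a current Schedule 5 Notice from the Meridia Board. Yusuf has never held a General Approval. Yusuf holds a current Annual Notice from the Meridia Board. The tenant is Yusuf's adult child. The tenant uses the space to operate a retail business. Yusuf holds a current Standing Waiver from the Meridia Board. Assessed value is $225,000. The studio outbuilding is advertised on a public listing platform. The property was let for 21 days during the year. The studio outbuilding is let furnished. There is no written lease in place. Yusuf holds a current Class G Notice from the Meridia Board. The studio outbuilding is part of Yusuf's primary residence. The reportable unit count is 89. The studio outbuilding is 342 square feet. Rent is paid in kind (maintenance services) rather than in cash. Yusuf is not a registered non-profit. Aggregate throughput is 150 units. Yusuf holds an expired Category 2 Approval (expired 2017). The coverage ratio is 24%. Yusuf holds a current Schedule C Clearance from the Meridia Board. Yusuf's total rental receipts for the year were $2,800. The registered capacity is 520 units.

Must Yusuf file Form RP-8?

Exception (a) requires that the owner is a registered non-profit entity; but Yusuf is not a registered non-profit, so (a) is unavailable.
Exception (b): a current Annual Notice is held; the property is let furnished — every condition holds. But applying paragraphs (g)–(m): (g) operates against (b): the property is publicly advertised. (h) operates (a current Schedule C Clearance is held), but is displaced by (i): (i) operates — the registered capacity is 520 units, meeting the 490 units threshold. (j) would limit (i) — the space is let for business use — but (k) sets (j) aside: (k) operates against (j): a current Schedule 5 Notice is held. (l) would limit (k) — a current Class G Notice is held — but (m) sets (l) aside: (m) operates against (l): the coverage ratio is 24%, below the 30% limit. So (b) is unavailable.
All of (c)'s requirements are met (the number of days the property was let is 21 days, less than the 22 days limit; the studio outbuilding is part of the primary residence; total rental receipts for the year are $2,800, under the $3,180 limit). But: (n) operates against (c): a current Standing Waiver is held. (o), which would lift (n), does not operate here — the General Approval is not current. Exception (c) does not apply.
Exception (d) requires that assessed value is at least $267,000; but assessed value is $225,000, short of $267,000, so (d) is unavailable.
Exception (e) fails — the reportable unit count is 89, not less than 86.
None of the exceptions is available; § 69.8 applies in full.

Yes — Yusuf must file Form RP-8.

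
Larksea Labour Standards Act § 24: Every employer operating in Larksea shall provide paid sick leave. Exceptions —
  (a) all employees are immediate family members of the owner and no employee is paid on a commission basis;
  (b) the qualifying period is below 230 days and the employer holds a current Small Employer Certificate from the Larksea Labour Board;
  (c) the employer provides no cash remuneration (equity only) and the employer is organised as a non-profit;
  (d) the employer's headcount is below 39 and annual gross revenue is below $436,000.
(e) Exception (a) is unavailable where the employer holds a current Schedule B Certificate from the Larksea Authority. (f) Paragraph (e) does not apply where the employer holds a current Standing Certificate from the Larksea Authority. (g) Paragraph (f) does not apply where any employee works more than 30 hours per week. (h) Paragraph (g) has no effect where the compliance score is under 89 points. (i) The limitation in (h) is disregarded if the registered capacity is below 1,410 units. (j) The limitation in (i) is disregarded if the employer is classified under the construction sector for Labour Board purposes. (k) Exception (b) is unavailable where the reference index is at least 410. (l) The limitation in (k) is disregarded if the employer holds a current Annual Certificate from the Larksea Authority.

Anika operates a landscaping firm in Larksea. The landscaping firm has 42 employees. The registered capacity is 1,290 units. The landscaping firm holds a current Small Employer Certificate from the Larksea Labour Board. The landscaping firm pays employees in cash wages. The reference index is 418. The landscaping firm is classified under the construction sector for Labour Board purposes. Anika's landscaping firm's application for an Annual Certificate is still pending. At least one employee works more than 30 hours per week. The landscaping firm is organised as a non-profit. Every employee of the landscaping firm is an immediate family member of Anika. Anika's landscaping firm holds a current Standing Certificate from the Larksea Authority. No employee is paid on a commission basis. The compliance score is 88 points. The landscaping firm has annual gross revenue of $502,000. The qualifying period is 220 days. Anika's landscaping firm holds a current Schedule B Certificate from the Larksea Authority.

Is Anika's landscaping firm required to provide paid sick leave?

No — exception (a) applies; Anika's landscaping firm is not required to provide paid sick leave.

Exception (a)'s conditions are all satisfied: every employee is an immediate family member; no employee is paid on commission. As to paragraphs (e)–(j): (e) applies (a current Schedule B Certificate is held), but is overridden by (f): (f) applies — a current Standing Certificate is held. (g) is engaged (at least one employee exceeds 30 hours/week), but is overridden by (h): (h) is engaged — the compliance score is 88 points, under the 89 points limit. (i) would limit (h) — the registered capacity is 1,290 units, below the 1,410 units limit — but (j) sets (i) aside: (j) applies — the landscaping firm is classified under the construction sector. Exception (a) stands.
Exception (b): the qualifying period is 220 days, below the 230 days limit; a current Small Employer Certificate is held — every condition holds. However, paragraphs (k)–(l) must be considered: (k) is triggered — the reference index is 418, meeting the 410 threshold. (l), which would lift (k), is inapplicable — the Annual Certificate is not current. (b) is therefore removed.
Exception (c) does not apply: employees are paid cash wages.
Exception (d) does not apply: the employer's headcount is 42, not below 39.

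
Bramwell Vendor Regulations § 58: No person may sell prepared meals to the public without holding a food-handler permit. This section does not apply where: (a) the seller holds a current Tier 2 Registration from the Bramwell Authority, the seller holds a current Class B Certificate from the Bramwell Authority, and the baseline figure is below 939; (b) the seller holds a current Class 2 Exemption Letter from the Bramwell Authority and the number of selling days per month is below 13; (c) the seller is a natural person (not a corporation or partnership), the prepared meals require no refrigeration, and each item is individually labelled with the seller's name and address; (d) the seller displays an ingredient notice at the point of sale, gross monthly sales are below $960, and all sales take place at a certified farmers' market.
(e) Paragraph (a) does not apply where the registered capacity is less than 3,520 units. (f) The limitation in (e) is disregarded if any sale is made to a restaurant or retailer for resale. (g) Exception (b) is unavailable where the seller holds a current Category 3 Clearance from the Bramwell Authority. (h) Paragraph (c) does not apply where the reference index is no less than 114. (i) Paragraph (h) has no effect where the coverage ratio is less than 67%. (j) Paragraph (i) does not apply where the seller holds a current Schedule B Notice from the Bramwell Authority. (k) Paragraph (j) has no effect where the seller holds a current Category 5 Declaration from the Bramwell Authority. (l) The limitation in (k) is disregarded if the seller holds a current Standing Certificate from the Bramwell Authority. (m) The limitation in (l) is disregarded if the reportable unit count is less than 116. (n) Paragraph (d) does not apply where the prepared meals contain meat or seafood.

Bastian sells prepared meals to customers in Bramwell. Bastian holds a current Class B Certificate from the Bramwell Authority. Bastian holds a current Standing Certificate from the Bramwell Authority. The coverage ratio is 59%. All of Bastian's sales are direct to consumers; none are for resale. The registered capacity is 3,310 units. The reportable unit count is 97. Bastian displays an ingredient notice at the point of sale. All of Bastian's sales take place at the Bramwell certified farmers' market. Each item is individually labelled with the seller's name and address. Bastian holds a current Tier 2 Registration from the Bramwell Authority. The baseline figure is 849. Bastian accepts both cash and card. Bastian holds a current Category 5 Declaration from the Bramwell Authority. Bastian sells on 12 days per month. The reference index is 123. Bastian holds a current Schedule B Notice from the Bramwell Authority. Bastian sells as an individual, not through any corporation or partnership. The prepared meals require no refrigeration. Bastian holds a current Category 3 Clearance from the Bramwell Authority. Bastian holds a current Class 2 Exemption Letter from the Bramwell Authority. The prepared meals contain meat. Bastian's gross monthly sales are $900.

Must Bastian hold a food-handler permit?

Exception (a)'s conditions are all satisfied: a current Tier 2 Registration is held; a current Class B Certificate is held; the baseline figure is 849, below the 939 limit. Turning to paragraphs (e)–(f): (e) operates against (a): the registered capacity is 3,310 units, less than the 3,520 units limit. (f) is not engaged (no sales are for resale), so (e) stands. (a) is therefore removed.
Exception (b) is satisfied on its face — a current Class 2 Exemption Letter is held; the number of selling days per month is 12, below the 13 limit. But applying paragraph (g): (g) operates against (b): a current Category 3 Clearance is held. So (b) is unavailable.
Exception (c)'s conditions are all satisfied: the seller is a natural person; the prepared meals are shelf-stable; items are individually labelled. Considering the limiting provisions: (h) would limit (c) — the reference index is 123, meeting the 114 threshold — but (i) sets (h) aside: (i) operates against (h): the coverage ratio is 59%, less than the 67% limit. (j) would limit (i) — a current Schedule B Notice is held — but (k) sets (j) aside: (k) operates against (j): a current Category 5 Declaration is held. (l) would limit (k) — a current Standing Certificate is held — but (m) sets (l) aside: (m) operates — the reportable unit count is 97, less than the 116 limit. (c) remains available.
Exception (d)'s conditions are all satisfied: an ingredient notice is displayed; gross monthly sales are $900, below the $960 limit; all sales are at a certified farmers' market. However, paragraph (n) must be considered: (n) is engaged — the prepared meals contain meat. Exception (d) does not apply.

No — exception (c) applies; Bastian is not required to hold a food-handler permit.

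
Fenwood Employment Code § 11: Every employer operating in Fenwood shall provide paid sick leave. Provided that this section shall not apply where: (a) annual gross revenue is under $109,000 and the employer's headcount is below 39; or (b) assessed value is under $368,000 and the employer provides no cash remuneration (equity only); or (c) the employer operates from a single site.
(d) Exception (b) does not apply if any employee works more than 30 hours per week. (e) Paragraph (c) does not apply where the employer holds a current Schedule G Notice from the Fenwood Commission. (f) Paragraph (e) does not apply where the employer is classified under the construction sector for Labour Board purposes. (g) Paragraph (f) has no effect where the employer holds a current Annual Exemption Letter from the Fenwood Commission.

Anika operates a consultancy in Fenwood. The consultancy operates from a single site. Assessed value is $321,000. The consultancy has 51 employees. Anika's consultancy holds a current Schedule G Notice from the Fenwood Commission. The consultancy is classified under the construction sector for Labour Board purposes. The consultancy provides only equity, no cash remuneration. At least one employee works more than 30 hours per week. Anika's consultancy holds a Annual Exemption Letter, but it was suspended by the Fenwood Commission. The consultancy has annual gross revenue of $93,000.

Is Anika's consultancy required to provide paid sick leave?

Exception (a) requires that the employer's headcount is below 39; but the employer's headcount is 51, not below 39, so (a) is unavailable.
All of (b)'s requirements are met (assessed value is $321,000, under the $368,000 limit; remuneration is equity-only). Turning to paragraph (d): (d) is engaged — at least one employee exceeds 30 hours/week. Exception (b) does not apply.
Exception (c)'s conditions are all satisfied: the employer operates from a single site. Applying paragraphs (e)–(g): (e) is triggered (a current Schedule G Notice is held), but is displaced by (f): (f) is triggered — the consultancy is classified under the construction sector. (g), which would lift (f), is inapplicable — the Annual Exemption Letter is not current. (c) remains available.

No — exception (c) applies; Anika's consultancy is not required to provide paid sick leave.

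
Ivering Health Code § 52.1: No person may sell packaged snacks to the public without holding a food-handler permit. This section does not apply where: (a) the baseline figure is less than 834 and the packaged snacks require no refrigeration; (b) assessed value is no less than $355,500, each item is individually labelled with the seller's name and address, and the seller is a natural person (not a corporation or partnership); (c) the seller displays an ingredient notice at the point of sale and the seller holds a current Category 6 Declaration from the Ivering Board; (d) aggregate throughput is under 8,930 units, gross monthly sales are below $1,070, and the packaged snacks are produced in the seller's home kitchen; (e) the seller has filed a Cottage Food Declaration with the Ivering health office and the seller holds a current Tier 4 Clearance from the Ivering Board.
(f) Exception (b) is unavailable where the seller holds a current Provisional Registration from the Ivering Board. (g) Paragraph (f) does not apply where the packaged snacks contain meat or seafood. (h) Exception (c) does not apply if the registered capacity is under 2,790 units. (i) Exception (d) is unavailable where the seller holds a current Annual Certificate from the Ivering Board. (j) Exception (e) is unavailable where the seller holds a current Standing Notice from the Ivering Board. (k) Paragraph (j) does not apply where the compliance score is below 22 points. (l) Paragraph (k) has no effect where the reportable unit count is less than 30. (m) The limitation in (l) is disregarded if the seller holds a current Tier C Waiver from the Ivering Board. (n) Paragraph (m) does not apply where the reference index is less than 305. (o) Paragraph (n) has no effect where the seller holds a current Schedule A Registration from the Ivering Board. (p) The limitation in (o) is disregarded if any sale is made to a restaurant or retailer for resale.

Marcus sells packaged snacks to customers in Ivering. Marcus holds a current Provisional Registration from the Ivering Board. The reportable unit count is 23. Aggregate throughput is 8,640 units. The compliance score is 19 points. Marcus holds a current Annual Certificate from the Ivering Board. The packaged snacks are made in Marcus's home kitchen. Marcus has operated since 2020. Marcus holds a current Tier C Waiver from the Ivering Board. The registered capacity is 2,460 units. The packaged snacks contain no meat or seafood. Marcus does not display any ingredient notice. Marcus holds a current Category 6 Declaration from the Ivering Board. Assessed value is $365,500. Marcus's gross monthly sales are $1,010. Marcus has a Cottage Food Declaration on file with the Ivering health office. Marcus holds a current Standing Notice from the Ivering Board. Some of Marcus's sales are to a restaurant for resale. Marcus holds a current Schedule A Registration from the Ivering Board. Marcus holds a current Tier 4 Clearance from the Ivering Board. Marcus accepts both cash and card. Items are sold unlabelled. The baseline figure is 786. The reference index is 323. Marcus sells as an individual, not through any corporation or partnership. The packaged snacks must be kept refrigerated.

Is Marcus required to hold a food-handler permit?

No — exception (e) applies; Marcus is not required to hold a food-handler permit.

Exception (a) does not apply: the packaged snacks require refrigeration.
Exception (b) requires that each item is individually labelled with the seller's name and address; but items are sold unlabelled, so (b) is unavailable.
Exception (c) fails — no ingredient notice is displayed.
Exception (d): aggregate throughput is 8,640 units, under the 8,930 units limit; gross monthly sales are $1,010, below the $1,070 limit; the packaged snacks are home-kitchen produced — every condition holds. Turning to paragraph (i): (i) operates against (d): a current Annual Certificate is held. (d) is therefore removed.
Exception (e)'s conditions are all satisfied: a Cottage Food Declaration is on file; a current Tier 4 Clearance is held. Under paragraphs (j)–(p): (j) would limit (e) — a current Standing Notice is held — but (k) sets (j) aside: (k) operates against (j): the compliance score is 19 points, below the 22 points limit. (l) would limit (k) — the reportable unit count is 23, less than the 30 limit — but (m) sets (l) aside: (m) operates — a current Tier C Waiver is held. (n) is inapplicable (the reference index is 323, not less than 305), so (m) stands. Exception (e) stands.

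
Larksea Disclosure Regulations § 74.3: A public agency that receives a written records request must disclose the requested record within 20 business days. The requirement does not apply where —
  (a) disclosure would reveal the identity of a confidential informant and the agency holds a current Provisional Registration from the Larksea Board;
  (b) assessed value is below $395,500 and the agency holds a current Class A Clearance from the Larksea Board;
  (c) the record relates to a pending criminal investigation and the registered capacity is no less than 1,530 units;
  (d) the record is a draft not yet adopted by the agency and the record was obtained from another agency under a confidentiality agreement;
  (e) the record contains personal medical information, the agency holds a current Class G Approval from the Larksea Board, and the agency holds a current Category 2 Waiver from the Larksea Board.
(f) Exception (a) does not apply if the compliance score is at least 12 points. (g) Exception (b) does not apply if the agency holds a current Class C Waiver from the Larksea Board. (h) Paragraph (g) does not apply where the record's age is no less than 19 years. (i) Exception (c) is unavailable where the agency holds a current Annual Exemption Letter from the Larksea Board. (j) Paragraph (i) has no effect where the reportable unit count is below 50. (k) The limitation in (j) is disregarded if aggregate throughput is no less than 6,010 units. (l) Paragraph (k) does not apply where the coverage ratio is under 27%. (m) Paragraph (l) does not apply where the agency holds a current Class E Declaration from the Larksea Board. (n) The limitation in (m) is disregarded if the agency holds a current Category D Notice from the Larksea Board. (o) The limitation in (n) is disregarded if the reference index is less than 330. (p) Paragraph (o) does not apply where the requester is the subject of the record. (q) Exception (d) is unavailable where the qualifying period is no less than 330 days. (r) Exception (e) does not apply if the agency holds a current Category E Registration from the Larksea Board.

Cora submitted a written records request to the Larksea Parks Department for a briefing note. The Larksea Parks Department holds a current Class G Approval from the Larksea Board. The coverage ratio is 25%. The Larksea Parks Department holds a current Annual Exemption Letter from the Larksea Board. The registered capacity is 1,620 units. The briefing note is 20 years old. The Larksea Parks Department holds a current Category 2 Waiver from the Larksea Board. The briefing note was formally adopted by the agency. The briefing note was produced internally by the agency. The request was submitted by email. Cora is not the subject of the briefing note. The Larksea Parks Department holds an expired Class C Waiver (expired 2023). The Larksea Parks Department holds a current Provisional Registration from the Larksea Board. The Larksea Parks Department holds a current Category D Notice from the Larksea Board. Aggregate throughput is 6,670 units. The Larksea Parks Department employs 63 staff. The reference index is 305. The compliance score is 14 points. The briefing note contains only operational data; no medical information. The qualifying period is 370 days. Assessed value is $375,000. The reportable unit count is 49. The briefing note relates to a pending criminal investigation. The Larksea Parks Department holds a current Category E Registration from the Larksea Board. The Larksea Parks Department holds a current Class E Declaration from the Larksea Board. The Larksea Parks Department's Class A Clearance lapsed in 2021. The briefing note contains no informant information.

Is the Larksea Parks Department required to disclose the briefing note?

Exception (a) fails — the briefing note contains no informant information.
Exception (b) fails — there is no Class A Clearance in force.
Exception (c): the briefing note relates to a pending investigation; the registered capacity is 1,620 units, meeting the 1,530 units threshold — every condition holds. But applying paragraphs (i)–(p): (i) operates against (c): a current Annual Exemption Letter is held. (j) is triggered (the reportable unit count is 49, below the 50 limit), but yields to (k): (k) operates against (j): aggregate throughput is 6,670 units, meeting the 6,010 units threshold. (l) would limit (k) — the coverage ratio is 25%, under the 27% limit — but (m) sets (l) aside: (m) operates against (l): a current Class E Declaration is held. (n) applies (a current Category D Notice is held), but yields to (o): (o) operates against (n): the reference index is 305, less than the 330 limit. (p), which would lift (o), is inapplicable — Cora is not the subject of the briefing note. Exception (c) does not apply.
Exception (d) requires that the record is a draft not yet adopted by the agency; but the briefing note has been formally adopted, so (d) is unavailable.
Exception (e) does not apply: the briefing note contains only operational data.
No exception applies. The general rule governs.

Yes — the Larksea Parks Department must disclose the briefing note.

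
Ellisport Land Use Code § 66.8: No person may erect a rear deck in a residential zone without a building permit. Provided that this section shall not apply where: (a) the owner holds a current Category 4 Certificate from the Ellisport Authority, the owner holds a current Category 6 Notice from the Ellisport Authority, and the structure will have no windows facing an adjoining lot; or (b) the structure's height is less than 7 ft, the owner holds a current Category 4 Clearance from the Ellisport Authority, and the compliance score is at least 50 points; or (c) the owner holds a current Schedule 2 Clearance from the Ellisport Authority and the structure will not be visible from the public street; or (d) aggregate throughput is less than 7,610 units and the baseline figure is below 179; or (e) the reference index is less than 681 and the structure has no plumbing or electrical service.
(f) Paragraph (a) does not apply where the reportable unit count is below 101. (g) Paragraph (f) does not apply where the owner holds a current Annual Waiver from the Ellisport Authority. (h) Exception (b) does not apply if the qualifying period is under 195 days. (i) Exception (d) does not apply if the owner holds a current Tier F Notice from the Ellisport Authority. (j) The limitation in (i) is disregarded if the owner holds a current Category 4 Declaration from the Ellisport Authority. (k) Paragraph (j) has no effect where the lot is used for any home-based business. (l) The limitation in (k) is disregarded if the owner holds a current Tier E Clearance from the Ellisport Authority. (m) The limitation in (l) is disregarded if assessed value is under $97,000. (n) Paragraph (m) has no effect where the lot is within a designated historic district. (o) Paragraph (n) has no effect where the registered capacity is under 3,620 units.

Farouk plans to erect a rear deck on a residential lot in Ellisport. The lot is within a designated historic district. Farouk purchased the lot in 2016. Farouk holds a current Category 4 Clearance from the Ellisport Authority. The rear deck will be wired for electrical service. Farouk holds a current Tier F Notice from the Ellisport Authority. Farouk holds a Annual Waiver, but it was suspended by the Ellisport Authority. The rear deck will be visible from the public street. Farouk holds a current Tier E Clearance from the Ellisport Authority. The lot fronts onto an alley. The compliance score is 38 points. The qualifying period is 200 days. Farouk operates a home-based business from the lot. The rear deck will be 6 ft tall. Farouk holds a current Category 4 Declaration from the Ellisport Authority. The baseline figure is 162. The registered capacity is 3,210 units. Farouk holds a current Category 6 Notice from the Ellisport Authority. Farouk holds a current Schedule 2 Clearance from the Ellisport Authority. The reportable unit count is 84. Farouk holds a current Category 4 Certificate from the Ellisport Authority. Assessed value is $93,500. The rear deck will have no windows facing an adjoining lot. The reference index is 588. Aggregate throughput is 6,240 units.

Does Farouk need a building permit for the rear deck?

Yes — Farouk must obtain a building permit.

Exception (a) is satisfied on its face — a current Category 4 Certificate is held; a current Category 6 Notice is held; no windows face an adjoining lot. Turning to paragraphs (f)–(g): (f) operates against (a): the reportable unit count is 84, below the 101 limit. (g) is not engaged (the Annual Waiver is not current), so (f) stands. Exception (a) does not apply.
Exception (b) requires that the compliance score is at least 50 points; but the compliance score is 38 points, short of 50 points, so (b) is unavailable.
Exception (c) fails — the structure will be visible from the street.
Exception (d) is satisfied on its face — aggregate throughput is 6,240 units, less than the 7,610 units limit; the baseline figure is 162, below the 179 limit. However, paragraphs (i)–(o) must be considered: (i) is triggered — a current Tier F Notice is held. (j) would limit (i) — a current Category 4 Declaration is held — but (k) sets (j) aside: (k) is engaged — a home-based business operates on the lot. (l) is triggered (a current Tier E Clearance is held), but is overridden by (m): (m) operates against (l): assessed value is $93,500, under the $97,000 limit. (n) applies (the lot is in a historic district), but is set aside by (o): (o) is engaged — the registered capacity is 3,210 units, under the 3,620 units limit. So (d) is unavailable.
Exception (e) requires that the structure has no plumbing or electrical service; but electrical service is planned, so (e) is unavailable.
No exception displaces § 66.8.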